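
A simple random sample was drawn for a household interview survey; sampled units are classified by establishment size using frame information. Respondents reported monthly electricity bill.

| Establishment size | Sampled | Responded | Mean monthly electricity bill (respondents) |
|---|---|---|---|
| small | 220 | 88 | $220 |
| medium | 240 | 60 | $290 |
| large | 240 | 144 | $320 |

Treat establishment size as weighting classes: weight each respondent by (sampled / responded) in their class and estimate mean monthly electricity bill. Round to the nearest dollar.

$278

Response rates by class: small 88/220 = 40%, medium 60/240 = 25%, large 144/240 = 60%.
Inverse-response-rate weighting restores each class to its sampled count, so class totals weight by n_sampled:
  small: 220 × 220 = 48,400
  medium: 240 × 290 = 69,600
  large: 240 × 320 = 76,800
Adjusted estimate = 194,800 / 700 = 278.286 → $278.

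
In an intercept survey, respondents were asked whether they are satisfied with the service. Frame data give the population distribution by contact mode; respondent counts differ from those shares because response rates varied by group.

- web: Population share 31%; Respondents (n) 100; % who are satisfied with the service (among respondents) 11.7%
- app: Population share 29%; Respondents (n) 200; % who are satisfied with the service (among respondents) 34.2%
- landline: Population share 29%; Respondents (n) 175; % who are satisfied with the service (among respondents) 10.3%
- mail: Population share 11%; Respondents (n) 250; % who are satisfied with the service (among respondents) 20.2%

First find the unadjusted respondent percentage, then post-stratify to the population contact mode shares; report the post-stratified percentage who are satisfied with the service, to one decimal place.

18.8%

Unadjusted (pooled respondent) estimate weights by respondent counts:
  (100/725)×11.7 + (200/725)×34.2 + (175/725)×10.3 + (250/725)×20.2 = 20.5%
Post-stratifying to population shares instead:
  0.31×11.7 + 0.29×34.2 + 0.29×10.3 + 0.11×20.2 = 18.754%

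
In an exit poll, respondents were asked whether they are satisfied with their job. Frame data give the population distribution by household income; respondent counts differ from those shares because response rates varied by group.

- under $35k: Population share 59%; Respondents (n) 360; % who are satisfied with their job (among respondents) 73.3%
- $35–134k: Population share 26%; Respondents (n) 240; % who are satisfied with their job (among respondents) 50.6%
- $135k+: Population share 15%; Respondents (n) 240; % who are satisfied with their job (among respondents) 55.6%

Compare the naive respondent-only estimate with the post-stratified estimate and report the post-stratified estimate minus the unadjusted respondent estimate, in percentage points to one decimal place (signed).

+3.0 percentage points

Without adjustment, the pooled respondent share is:
  (360/840)×73.3 + (240/840)×50.6 + (240/840)×55.6 = 61.7571%
Reweighting by population household income shares:
  0.59×73.3 + 0.26×50.6 + 0.15×55.6 = 64.743%
Difference = 64.743 − 61.7571 = 2.9859 pp.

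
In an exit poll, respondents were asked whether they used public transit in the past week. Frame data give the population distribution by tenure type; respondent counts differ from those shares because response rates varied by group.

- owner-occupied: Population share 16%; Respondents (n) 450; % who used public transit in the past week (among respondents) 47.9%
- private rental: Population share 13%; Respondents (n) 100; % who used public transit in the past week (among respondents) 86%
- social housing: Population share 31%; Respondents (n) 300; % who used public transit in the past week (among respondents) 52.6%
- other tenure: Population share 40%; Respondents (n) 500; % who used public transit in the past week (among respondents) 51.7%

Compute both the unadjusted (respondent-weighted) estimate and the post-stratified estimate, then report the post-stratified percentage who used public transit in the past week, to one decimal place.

55.8%

Without adjustment, the pooled respondent share is:
  (450/1350)×47.9 + (100/1350)×86 + (300/1350)×52.6 + (500/1350)×51.7 = 53.1741%
Post-stratified estimate weights by population shares:
  0.16×47.9 + 0.13×86 + 0.31×52.6 + 0.4×51.7 = 55.83%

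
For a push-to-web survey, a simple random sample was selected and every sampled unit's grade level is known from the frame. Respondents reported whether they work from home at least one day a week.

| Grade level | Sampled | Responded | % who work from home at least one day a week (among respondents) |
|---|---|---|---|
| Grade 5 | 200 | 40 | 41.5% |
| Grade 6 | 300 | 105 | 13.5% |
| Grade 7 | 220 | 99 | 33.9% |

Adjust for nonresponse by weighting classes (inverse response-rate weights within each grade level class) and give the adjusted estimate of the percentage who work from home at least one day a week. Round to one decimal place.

Response rates by class: Grade 5 40/200 = 20%, Grade 6 105/300 = 35%, Grade 7 99/220 = 45%.
Each respondent's weight = sampled/responded in their class; summing within a class gives n_sampled, so:
  Grade 5: 200 × 41.5 = 8300
  Grade 6: 300 × 13.5 = 4050
  Grade 7: 220 × 33.9 = 7458
Adjusted estimate = 19,808 / 720 = 27.5111 → 27.5%.

27.5%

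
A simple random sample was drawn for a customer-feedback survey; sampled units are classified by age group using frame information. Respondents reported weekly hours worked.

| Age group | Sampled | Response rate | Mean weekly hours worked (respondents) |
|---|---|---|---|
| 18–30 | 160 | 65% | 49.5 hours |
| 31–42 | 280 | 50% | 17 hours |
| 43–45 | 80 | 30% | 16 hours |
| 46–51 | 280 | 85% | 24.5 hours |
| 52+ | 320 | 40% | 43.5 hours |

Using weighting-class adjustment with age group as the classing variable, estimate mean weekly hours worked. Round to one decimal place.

Each respondent's weight = sampled/responded in their class; summing within a class gives n_sampled, so:
  18–30: 160 × 49.5 = 7920
  31–42: 280 × 17 = 4760
  43–45: 80 × 16 = 1280
  46–51: 280 × 24.5 = 6860
  52+: 320 × 43.5 = 13,920
Adjusted estimate = 34,740 / 1,120 = 31.0179 → 31.0.

31.0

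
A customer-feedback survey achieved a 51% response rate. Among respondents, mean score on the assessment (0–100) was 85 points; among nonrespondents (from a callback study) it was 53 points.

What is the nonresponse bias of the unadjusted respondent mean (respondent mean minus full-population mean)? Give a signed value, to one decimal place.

+15.7

Nonresponse fraction = 1 − 0.51 = 0.49.
Bias = (nonresponse fraction) × (respondent mean − nonrespondent mean)
     = 0.49 × (85 − 53) = 0.49 × 32 = 15.68.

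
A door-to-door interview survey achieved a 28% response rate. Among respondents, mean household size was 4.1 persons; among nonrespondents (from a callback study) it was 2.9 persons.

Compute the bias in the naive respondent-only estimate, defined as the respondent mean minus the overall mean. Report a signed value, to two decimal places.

+0.86

Nonresponse fraction = 1 − 0.28 = 0.72.
Bias = (nonresponse fraction) × (respondent mean − nonrespondent mean)
     = 0.72 × (4.1 − 2.9) = 0.72 × 1.2 = 0.864.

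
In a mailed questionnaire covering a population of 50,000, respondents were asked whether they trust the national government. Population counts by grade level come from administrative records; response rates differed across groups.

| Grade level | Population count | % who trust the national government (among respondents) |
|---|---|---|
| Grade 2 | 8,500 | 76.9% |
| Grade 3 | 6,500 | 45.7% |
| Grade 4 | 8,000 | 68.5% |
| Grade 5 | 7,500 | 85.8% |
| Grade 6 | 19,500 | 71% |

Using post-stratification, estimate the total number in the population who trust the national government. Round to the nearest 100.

35,300

Apply each group's respondent rate to its population count:
  Grade 2: 8,500 × 76.9% = 6536.5
  Grade 3: 6,500 × 45.7% = 2970.5
  Grade 4: 8,000 × 68.5% = 5480
  Grade 5: 7,500 × 85.8% = 6435
  Grade 6: 19,500 × 71% = 13,845
Estimated total = 35,267 → 35,300.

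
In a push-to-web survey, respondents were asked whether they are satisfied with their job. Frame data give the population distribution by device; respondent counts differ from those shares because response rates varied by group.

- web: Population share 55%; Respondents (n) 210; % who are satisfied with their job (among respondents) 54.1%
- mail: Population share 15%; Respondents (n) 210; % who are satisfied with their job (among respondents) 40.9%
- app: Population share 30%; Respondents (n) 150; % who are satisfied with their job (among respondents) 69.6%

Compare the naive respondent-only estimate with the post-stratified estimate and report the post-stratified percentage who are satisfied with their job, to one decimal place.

Naive respondent-only estimate (weights = respondent counts):
  (210/570)×54.1 + (210/570)×40.9 + (150/570)×69.6 = 53.3158%
Reweighting by population device shares:
  0.55×54.1 + 0.15×40.9 + 0.3×69.6 = 56.77%

56.8%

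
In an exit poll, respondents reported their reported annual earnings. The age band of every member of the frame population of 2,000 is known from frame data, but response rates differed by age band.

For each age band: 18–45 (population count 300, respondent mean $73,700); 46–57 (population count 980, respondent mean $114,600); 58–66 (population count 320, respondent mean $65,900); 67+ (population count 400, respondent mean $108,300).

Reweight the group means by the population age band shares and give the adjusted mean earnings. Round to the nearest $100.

Each cell contributes population-share × respondent value:
  18–45: (300/2,000) × 73,700 = 11,055
  46–57: (980/2,000) × 114,600 = 56,154
  58–66: (320/2,000) × 65,900 = 10,544
  67+: (400/2,000) × 108,300 = 21,660
Post-stratified estimate = 99,413 → $99,400.

$99,400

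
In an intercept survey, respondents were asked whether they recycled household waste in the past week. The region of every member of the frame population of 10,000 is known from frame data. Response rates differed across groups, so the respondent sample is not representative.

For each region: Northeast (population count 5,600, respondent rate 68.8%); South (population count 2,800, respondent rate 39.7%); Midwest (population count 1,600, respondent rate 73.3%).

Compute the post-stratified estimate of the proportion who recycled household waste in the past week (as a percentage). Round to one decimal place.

61.4%

Post-stratification weights by population share, not respondent share:
  Northeast: (5,600/10,000) × 68.8 = 38.528
  South: (2,800/10,000) × 39.7 = 11.116
  Midwest: (1,600/10,000) × 73.3 = 11.728
Post-stratified estimate = 61.372 → 61.4%.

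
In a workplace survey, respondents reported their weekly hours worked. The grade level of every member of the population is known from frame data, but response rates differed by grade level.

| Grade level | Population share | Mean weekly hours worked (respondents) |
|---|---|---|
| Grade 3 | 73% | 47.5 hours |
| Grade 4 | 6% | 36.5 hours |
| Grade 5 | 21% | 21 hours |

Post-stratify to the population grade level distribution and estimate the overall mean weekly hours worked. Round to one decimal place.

Each cell contributes population-share × respondent value:
  Grade 3: 0.73 × 47.5 = 34.675
  Grade 4: 0.06 × 36.5 = 2.19
  Grade 5: 0.21 × 21 = 4.41
Post-stratified estimate = 41.275 → 41.3.

41.3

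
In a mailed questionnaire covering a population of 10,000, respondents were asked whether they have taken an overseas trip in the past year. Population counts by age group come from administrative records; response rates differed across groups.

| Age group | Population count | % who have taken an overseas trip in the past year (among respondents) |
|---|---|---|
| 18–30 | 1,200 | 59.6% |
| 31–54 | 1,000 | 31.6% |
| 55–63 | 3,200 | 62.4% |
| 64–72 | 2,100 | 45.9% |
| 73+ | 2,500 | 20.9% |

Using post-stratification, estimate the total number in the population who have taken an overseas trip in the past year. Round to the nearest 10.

4,510

Each cell contributes its population count × the respondent rate:
  18–30: 1,200 × 59.6% = 715.2
  31–54: 1,000 × 31.6% = 316
  55–63: 3,200 × 62.4% = 1996.8
  64–72: 2,100 × 45.9% = 963.9
  73+: 2,500 × 20.9% = 522.5
Estimated total = 4514.4 → 4,510.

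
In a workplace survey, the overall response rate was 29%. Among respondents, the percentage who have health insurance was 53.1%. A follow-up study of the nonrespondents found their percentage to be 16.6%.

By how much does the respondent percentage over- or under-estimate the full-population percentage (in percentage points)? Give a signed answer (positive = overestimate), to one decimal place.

+25.9 percentage points

Nonresponse fraction = 1 − 0.29 = 0.71.
Bias = (nonresponse fraction) × (respondent percentage − nonrespondent percentage)
     = 0.71 × (53.1 − 16.6) = 0.71 × 36.5 = 25.915.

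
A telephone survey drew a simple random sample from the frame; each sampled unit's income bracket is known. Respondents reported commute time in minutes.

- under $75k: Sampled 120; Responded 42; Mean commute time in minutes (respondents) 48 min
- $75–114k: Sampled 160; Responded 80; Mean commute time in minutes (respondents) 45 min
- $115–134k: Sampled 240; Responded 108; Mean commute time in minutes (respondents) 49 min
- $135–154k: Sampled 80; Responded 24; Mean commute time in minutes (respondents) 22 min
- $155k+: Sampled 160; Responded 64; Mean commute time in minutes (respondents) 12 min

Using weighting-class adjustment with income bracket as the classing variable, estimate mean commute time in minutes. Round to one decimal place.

37.4

Response rates by class: under $75k 42/120 = 35%, $75–114k 80/160 = 50%, $115–134k 108/240 = 45%, $135–154k 24/80 = 30%, $155k+ 64/160 = 40%.
Inverse-response-rate weighting restores each class to its sampled count, so class totals weight by n_sampled:
  under $75k: 120 × 48 = 5760
  $75–114k: 160 × 45 = 7200
  $115–134k: 240 × 49 = 11,760
  $135–154k: 80 × 22 = 1760
  $155k+: 160 × 12 = 1920
Adjusted estimate = 28,400 / 760 = 37.3684 → 37.4.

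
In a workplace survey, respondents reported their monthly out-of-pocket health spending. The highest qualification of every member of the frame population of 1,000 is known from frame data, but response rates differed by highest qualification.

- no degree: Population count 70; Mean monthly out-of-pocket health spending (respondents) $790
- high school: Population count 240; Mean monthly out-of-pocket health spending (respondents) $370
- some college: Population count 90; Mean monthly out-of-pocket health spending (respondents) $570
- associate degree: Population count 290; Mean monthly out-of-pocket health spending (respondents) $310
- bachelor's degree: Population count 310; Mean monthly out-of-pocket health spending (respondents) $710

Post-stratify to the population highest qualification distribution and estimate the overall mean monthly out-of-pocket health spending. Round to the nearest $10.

Each cell contributes population-share × respondent value:
  no degree: (70/1,000) × 790 = 55.3
  high school: (240/1,000) × 370 = 88.8
  some college: (90/1,000) × 570 = 51.3
  associate degree: (290/1,000) × 310 = 89.9
  bachelor's degree: (310/1,000) × 710 = 220.1
Post-stratified estimate = 505.4 → $510.

$510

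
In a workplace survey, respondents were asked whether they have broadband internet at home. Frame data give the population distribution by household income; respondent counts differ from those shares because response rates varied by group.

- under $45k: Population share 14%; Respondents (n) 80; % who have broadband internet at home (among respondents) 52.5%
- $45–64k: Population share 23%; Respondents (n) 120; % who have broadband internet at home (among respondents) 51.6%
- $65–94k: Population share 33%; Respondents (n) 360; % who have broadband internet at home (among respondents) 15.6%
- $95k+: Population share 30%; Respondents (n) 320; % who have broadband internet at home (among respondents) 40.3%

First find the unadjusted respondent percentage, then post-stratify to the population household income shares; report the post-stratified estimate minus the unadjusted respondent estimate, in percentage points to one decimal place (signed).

+3.6 percentage points

Unadjusted (pooled respondent) estimate weights by respondent counts:
  (80/880)×52.5 + (120/880)×51.6 + (360/880)×15.6 + (320/880)×40.3 = 32.8455%
Post-stratified estimate weights by population shares:
  0.14×52.5 + 0.23×51.6 + 0.33×15.6 + 0.3×40.3 = 36.456%
Difference = 36.456 − 32.8455 = 3.6105 pp.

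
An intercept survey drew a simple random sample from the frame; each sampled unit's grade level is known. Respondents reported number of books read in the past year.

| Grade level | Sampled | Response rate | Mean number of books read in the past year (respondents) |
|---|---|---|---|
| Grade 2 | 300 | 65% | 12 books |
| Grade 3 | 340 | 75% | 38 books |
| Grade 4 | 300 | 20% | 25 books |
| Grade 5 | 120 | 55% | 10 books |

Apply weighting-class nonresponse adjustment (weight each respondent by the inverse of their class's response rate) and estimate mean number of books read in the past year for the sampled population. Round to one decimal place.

23.8

Weighting each respondent by the inverse class response rate inflates each class back to its sampled size, so the class weight is n_sampled:
  Grade 2: 300 × 12 = 3600
  Grade 3: 340 × 38 = 12,920
  Grade 4: 300 × 25 = 7500
  Grade 5: 120 × 10 = 1200
Adjusted estimate = 25,220 / 1,060 = 23.7925 → 23.8.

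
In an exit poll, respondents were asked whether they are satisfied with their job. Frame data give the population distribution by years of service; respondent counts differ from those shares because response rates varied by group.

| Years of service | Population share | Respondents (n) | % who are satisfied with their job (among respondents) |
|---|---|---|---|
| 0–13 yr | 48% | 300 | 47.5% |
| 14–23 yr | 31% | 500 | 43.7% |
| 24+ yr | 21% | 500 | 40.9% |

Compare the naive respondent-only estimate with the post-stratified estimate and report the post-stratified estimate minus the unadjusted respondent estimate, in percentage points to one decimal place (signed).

+1.4 percentage points

Naive respondent-only estimate (weights = respondent counts):
  (300/1300)×47.5 + (500/1300)×43.7 + (500/1300)×40.9 = 43.5%
Post-stratifying to population shares instead:
  0.48×47.5 + 0.31×43.7 + 0.21×40.9 = 44.936%
Difference = 44.936 − 43.5 = 1.436 pp.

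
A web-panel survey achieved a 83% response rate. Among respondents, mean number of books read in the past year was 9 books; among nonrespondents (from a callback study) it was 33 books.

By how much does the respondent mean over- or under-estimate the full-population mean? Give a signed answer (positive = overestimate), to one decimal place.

-4.1

Nonresponse fraction = 1 − 0.83 = 0.17.
Bias = (nonresponse fraction) × (respondent mean − nonrespondent mean)
     = 0.17 × (9 − 33) = 0.17 × -24 = -4.08.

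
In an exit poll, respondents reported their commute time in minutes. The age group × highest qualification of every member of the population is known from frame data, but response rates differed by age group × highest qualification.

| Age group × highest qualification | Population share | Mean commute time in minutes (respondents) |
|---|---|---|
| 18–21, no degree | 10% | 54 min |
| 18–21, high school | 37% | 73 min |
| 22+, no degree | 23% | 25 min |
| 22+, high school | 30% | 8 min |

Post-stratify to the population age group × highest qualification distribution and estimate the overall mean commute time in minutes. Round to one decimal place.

40.6

Reweight to the known age group × highest qualification distribution:
  18–21, no degree: 0.1 × 54 = 5.4
  18–21, high school: 0.37 × 73 = 27.01
  22+, no degree: 0.23 × 25 = 5.75
  22+, high school: 0.3 × 8 = 2.4
Post-stratified estimate = 40.56 → 40.6.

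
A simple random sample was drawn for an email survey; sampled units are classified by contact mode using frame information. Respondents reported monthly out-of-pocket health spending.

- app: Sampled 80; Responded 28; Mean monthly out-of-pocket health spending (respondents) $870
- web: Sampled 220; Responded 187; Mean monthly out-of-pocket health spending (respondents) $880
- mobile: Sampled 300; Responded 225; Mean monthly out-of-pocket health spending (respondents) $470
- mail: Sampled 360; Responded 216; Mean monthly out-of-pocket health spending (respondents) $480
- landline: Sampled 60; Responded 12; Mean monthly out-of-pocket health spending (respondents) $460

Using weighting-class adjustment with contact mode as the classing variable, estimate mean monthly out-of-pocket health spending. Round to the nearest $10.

Class response rates: app 28/80 = 35%, web 187/220 = 85%, mobile 225/300 = 75%, mail 216/360 = 60%, landline 12/60 = 20%.
Inverse-response-rate weighting restores each class to its sampled count, so class totals weight by n_sampled:
  app: 80 × 870 = 69,600
  web: 220 × 880 = 193,600
  mobile: 300 × 470 = 141,000
  mail: 360 × 480 = 172,800
  landline: 60 × 460 = 27,600
Adjusted estimate = 604,600 / 1,020 = 592.745 → $590.

$590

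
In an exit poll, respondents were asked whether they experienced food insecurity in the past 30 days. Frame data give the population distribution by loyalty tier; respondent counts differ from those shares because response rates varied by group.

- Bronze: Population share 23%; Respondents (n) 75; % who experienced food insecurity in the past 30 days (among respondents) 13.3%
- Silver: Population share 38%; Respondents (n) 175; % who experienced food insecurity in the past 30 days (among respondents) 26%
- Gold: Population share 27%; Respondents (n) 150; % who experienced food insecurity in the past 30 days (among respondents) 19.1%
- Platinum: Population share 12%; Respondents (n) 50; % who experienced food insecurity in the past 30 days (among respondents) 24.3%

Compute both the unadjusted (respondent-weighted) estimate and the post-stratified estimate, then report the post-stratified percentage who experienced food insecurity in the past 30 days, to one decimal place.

21.0%

Unadjusted (pooled respondent) estimate weights by respondent counts:
  (75/450)×13.3 + (175/450)×26 + (150/450)×19.1 + (50/450)×24.3 = 21.3944%
Post-stratified estimate weights by population shares:
  0.23×13.3 + 0.38×26 + 0.27×19.1 + 0.12×24.3 = 21.012%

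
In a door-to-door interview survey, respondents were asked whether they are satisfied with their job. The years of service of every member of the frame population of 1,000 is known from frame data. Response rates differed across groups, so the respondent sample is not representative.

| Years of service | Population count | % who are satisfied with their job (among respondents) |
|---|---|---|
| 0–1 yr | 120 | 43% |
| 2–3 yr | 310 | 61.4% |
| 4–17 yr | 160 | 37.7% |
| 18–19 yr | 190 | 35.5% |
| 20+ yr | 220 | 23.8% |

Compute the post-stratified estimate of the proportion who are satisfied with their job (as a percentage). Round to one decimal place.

42.2%

Each cell contributes population-share × respondent value:
  0–1 yr: (120/1,000) × 43 = 5.16
  2–3 yr: (310/1,000) × 61.4 = 19.034
  4–17 yr: (160/1,000) × 37.7 = 6.032
  18–19 yr: (190/1,000) × 35.5 = 6.745
  20+ yr: (220/1,000) × 23.8 = 5.236
Post-stratified estimate = 42.207 → 42.2%.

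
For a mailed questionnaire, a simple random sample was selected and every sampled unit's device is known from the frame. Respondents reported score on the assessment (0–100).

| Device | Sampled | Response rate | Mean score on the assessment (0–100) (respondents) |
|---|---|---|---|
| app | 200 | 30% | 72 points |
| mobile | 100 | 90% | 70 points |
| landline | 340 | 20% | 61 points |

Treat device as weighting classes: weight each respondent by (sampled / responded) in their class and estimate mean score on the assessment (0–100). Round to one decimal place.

Inverse-response-rate weighting restores each class to its sampled count, so class totals weight by n_sampled:
  app: 200 × 72 = 14,400
  mobile: 100 × 70 = 7000
  landline: 340 × 61 = 20,740
Adjusted estimate = 42,140 / 640 = 65.8438 → 65.8.

65.8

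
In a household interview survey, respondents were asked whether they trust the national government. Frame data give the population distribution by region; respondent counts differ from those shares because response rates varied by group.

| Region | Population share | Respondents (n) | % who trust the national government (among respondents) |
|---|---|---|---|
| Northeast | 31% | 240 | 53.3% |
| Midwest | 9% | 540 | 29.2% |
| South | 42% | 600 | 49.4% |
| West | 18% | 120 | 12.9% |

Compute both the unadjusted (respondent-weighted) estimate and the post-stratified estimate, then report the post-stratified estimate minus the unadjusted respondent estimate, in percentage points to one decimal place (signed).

Naive respondent-only estimate (weights = respondent counts):
  (240/1500)×53.3 + (540/1500)×29.2 + (600/1500)×49.4 + (120/1500)×12.9 = 39.832%
Reweighting by population region shares:
  0.31×53.3 + 0.09×29.2 + 0.42×49.4 + 0.18×12.9 = 42.221%
Difference = 42.221 − 39.832 = 2.389 pp.

+2.4 percentage points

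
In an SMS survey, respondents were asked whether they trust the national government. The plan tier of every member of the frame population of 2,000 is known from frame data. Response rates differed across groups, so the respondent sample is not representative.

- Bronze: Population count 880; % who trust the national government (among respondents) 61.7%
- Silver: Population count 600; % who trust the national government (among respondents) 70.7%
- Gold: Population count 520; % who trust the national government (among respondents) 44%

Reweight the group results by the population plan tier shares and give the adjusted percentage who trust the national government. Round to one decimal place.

59.8%

Each cell contributes population-share × respondent value:
  Bronze: (880/2,000) × 61.7 = 27.148
  Silver: (600/2,000) × 70.7 = 21.21
  Gold: (520/2,000) × 44 = 11.44
Post-stratified estimate = 59.798 → 59.8%.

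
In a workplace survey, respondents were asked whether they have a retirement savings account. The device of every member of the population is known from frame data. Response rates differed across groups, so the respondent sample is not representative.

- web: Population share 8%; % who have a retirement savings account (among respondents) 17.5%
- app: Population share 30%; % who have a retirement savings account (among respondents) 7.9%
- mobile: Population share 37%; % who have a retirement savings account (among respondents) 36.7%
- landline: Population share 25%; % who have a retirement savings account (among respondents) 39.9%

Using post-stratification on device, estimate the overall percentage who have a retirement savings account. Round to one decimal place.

Reweight to the known device distribution:
  web: 0.08 × 17.5 = 1.4
  app: 0.3 × 7.9 = 2.37
  mobile: 0.37 × 36.7 = 13.579
  landline: 0.25 × 39.9 = 9.975
Post-stratified estimate = 27.324 → 27.3%.

27.3%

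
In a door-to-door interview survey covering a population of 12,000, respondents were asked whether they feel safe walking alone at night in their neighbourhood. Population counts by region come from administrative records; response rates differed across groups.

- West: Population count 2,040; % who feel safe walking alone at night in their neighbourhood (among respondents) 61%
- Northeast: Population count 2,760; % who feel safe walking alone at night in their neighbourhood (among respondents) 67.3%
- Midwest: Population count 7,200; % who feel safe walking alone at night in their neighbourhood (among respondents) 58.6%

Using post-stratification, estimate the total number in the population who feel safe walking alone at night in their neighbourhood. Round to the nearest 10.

7,320

Apply each group's respondent rate to its population count:
  West: 2,040 × 61% = 1244.4
  Northeast: 2,760 × 67.3% = 1857.48
  Midwest: 7,200 × 58.6% = 4219.2
Estimated total = 7321.08 → 7,320.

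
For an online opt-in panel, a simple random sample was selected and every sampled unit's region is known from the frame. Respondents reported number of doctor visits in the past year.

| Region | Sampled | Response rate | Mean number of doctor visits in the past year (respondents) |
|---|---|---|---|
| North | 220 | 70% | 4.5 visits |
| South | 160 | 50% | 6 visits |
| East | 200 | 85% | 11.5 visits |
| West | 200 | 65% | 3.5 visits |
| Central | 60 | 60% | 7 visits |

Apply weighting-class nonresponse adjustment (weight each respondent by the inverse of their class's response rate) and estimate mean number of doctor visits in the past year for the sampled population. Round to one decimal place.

With weight = n_sampled/n_responded per class, the weighted class total is n_sampled:
  North: 220 × 4.5 = 990
  South: 160 × 6 = 960
  East: 200 × 11.5 = 2300
  West: 200 × 3.5 = 700
  Central: 60 × 7 = 420
Adjusted estimate = 5370 / 840 = 6.39286 → 6.4.

6.4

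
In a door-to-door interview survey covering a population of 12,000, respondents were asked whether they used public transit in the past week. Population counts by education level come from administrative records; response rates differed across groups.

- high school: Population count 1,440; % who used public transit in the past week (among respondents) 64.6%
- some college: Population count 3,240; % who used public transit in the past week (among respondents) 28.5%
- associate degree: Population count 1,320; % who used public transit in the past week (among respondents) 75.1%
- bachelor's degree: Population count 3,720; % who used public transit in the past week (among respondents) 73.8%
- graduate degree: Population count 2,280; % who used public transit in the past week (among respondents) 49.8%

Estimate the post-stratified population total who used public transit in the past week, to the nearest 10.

6,730

Each cell contributes its population count × the respondent rate:
  high school: 1,440 × 64.6% = 930.24
  some college: 3,240 × 28.5% = 923.4
  associate degree: 1,320 × 75.1% = 991.32
  bachelor's degree: 3,720 × 73.8% = 2745.36
  graduate degree: 2,280 × 49.8% = 1135.44
Estimated total = 6725.76 → 6,730.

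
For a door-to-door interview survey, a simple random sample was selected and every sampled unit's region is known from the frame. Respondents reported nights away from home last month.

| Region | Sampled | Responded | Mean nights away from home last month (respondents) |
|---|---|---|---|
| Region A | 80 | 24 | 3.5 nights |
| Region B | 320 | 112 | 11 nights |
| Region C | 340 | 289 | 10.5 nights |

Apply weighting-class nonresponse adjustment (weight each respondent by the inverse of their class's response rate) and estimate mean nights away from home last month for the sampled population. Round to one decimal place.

10.0

Class response rates: Region A 24/80 = 30%, Region B 112/320 = 35%, Region C 289/340 = 85%.
With weight = n_sampled/n_responded per class, the weighted class total is n_sampled:
  Region A: 80 × 3.5 = 280
  Region B: 320 × 11 = 3520
  Region C: 340 × 10.5 = 3570
Adjusted estimate = 7370 / 740 = 9.95946 → 10.0.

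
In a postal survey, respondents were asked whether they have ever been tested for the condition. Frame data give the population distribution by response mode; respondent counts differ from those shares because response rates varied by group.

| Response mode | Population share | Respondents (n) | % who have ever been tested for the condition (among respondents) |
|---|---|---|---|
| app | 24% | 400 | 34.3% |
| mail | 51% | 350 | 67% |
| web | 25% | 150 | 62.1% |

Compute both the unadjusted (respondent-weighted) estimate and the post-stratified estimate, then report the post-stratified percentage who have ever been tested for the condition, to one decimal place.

57.9%

Naive respondent-only estimate (weights = respondent counts):
  (400/900)×34.3 + (350/900)×67 + (150/900)×62.1 = 51.65%
Reweighting by population response mode shares:
  0.24×34.3 + 0.51×67 + 0.25×62.1 = 57.927%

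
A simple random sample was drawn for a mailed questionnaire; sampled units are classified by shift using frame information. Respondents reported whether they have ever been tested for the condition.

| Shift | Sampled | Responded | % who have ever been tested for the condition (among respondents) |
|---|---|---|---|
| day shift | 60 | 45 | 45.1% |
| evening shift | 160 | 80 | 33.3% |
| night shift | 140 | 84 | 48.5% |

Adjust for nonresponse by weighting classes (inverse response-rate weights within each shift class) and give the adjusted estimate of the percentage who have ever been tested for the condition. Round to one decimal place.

41.2%

Class response rates: day shift 45/60 = 75%, evening shift 80/160 = 50%, night shift 84/140 = 60%.
Each respondent's weight = sampled/responded in their class; summing within a class gives n_sampled, so:
  day shift: 60 × 45.1 = 2706
  evening shift: 160 × 33.3 = 5328
  night shift: 140 × 48.5 = 6790
Adjusted estimate = 14,824 / 360 = 41.1778 → 41.2%.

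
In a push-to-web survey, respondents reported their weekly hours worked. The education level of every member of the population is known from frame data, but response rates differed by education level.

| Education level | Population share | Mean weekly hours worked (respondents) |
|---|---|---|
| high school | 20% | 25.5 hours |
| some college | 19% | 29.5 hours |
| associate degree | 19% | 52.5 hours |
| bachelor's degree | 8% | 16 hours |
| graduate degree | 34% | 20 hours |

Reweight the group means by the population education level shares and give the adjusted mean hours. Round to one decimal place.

Each cell contributes population-share × respondent value:
  high school: 0.2 × 25.5 = 5.1
  some college: 0.19 × 29.5 = 5.605
  associate degree: 0.19 × 52.5 = 9.975
  bachelor's degree: 0.08 × 16 = 1.28
  graduate degree: 0.34 × 20 = 6.8
Post-stratified estimate = 28.76 → 28.8.

28.8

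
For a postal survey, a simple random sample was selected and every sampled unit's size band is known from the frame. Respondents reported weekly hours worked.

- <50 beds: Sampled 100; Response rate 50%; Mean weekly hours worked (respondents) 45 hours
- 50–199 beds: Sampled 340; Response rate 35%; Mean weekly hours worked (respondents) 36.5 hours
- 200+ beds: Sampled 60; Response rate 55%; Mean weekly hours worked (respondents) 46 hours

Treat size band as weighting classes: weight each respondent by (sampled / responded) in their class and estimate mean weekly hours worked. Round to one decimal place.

39.3

Inverse-response-rate weighting restores each class to its sampled count, so class totals weight by n_sampled:
  <50 beds: 100 × 45 = 4500
  50–199 beds: 340 × 36.5 = 12,410
  200+ beds: 60 × 46 = 2760
Adjusted estimate = 19,670 / 500 = 39.34 → 39.3.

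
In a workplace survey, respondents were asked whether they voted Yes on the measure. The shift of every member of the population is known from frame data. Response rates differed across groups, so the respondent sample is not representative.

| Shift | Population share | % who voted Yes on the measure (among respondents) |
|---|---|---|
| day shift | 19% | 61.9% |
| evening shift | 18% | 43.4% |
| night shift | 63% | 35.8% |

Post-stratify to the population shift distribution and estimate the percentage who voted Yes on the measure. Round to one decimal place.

Post-stratification weights by population share, not respondent share:
  day shift: 0.19 × 61.9 = 11.761
  evening shift: 0.18 × 43.4 = 7.812
  night shift: 0.63 × 35.8 = 22.554
Post-stratified estimate = 42.127 → 42.1%.

42.1%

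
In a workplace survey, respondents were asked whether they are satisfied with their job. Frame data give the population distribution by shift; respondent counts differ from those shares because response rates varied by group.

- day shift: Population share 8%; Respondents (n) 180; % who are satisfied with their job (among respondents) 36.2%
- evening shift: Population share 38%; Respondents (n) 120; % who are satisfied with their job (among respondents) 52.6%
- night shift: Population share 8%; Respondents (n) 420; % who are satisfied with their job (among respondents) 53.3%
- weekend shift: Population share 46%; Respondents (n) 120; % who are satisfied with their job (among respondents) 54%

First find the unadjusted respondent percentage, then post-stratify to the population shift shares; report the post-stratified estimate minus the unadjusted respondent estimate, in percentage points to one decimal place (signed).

Unadjusted (pooled respondent) estimate weights by respondent counts:
  (180/840)×36.2 + (120/840)×52.6 + (420/840)×53.3 + (120/840)×54 = 49.6357%
Reweighting by population shift shares:
  0.08×36.2 + 0.38×52.6 + 0.08×53.3 + 0.46×54 = 51.988%
Difference = 51.988 − 49.6357 = 2.3523 pp.

+2.4 percentage points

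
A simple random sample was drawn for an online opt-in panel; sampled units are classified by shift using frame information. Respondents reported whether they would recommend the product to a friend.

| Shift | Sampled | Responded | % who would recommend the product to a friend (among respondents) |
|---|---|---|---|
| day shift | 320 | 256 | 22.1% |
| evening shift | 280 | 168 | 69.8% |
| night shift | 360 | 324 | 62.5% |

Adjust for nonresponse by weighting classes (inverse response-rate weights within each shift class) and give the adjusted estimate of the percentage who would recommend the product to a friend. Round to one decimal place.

Class response rates: day shift 256/320 = 80%, evening shift 168/280 = 60%, night shift 324/360 = 90%.
With weight = n_sampled/n_responded per class, the weighted class total is n_sampled:
  day shift: 320 × 22.1 = 7072
  evening shift: 280 × 69.8 = 19,544
  night shift: 360 × 62.5 = 22,500
Adjusted estimate = 49,116 / 960 = 51.1625 → 51.2%.

51.2%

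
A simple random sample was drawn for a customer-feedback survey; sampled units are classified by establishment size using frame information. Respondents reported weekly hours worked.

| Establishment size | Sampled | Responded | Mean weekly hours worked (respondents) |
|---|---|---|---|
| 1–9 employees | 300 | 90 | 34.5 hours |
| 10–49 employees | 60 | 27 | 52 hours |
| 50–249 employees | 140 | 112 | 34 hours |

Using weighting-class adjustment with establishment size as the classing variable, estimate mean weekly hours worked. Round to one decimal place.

36.5

Response rates by class: 1–9 employees 90/300 = 30%, 10–49 employees 27/60 = 45%, 50–249 employees 112/140 = 80%.
With weight = n_sampled/n_responded per class, the weighted class total is n_sampled:
  1–9 employees: 300 × 34.5 = 10,350
  10–49 employees: 60 × 52 = 3120
  50–249 employees: 140 × 34 = 4760
Adjusted estimate = 18,230 / 500 = 36.46 → 36.5.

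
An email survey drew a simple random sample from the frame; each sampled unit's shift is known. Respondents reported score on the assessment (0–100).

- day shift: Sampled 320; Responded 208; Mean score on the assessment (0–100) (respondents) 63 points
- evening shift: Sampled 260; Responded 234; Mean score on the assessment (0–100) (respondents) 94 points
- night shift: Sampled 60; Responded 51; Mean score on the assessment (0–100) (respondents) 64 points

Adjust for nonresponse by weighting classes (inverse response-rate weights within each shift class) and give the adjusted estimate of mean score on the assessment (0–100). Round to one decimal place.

Response rates by class: day shift 208/320 = 65%, evening shift 234/260 = 90%, night shift 51/60 = 85%.
Weighting each respondent by the inverse class response rate inflates each class back to its sampled size, so the class weight is n_sampled:
  day shift: 320 × 63 = 20,160
  evening shift: 260 × 94 = 24,440
  night shift: 60 × 64 = 3840
Adjusted estimate = 48,440 / 640 = 75.6875 → 75.7.

75.7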